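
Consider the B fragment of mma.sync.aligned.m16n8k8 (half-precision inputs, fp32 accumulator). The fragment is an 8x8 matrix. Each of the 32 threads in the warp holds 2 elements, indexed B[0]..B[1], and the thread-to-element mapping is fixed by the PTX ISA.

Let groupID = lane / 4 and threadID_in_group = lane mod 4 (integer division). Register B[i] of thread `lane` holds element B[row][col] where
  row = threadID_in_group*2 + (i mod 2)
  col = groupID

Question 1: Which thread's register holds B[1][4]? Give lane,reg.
c=4⇒gr=4  r=1⇒th=0,odd=1
L=4*4+0=16  i=1=1

16,1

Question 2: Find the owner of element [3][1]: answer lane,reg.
5,1

c=1->g=1  r=3->t=1,b0=1
L=1*4+1=5  i=1=1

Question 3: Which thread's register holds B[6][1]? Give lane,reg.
7,0

c=1->g=1  r=6->t=3,b0=0
L=1*4+3=7  i=0=0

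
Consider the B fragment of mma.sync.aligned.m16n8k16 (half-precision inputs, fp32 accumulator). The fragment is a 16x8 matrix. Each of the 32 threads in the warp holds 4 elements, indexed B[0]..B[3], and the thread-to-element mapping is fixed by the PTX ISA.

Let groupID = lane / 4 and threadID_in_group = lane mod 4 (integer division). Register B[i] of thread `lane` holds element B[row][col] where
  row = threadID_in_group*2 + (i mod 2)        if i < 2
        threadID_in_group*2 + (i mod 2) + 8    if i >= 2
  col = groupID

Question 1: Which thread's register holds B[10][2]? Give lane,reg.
c=2⇒gr=2  r=10⇒Rb=1,th=1,odd=0
L=2*4+1=9  i=1*2+0=2

9,2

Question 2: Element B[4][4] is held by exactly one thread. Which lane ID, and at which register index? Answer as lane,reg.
18,0

c=4→G=4  r=4→rhi=0,T=2,p=0
L=4*4+2=18  i=0*2+0=0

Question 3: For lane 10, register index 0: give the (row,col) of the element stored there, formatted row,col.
L=10→G=10>>2=2, T=10&3=2
[0]→row 2·2+0+0=4  col G=2

4,2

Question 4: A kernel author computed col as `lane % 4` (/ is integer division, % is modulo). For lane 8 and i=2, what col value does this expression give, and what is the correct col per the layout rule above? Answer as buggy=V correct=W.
buggy=0 correct=2

`lane % 4`[8,2]=>0
L=8=>grp=8>>2=2, tig=8&3=0
[2]=>row 0·2+0+8=8  col grp=2
col: 0 vs 2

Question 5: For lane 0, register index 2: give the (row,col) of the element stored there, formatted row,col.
8,0

lane 0: G=0 (0/4), T=0 (0%4)
i=2: r=0*2+0+8=8, c=G=0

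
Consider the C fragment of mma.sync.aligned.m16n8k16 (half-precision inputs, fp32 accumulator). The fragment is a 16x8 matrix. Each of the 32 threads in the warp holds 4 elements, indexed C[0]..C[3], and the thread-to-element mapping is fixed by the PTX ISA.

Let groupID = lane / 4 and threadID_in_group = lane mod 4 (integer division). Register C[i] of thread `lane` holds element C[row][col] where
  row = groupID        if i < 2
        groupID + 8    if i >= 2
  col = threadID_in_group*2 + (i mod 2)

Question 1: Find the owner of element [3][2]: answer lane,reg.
13,0

r=3→G=3,rhi=0  c=2→T=1,p=0
L=3*4+1=13  i=0*2+0=0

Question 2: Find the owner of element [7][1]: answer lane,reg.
r:7=>grp=7,rB=0  c:1=>tig=0,lo=1
L=7*4+0=28  i=0*2+1=1

28,1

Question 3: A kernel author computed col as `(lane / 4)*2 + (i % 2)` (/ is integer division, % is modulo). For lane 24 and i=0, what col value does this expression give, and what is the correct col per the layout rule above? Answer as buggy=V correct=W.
`(lane / 4)*2 + (i % 2)`[24,0]→12
24: G=6,T=0
[0] (6+0,0*2+0) = (6,0)
col: 12 vs 0

buggy=12 correct=0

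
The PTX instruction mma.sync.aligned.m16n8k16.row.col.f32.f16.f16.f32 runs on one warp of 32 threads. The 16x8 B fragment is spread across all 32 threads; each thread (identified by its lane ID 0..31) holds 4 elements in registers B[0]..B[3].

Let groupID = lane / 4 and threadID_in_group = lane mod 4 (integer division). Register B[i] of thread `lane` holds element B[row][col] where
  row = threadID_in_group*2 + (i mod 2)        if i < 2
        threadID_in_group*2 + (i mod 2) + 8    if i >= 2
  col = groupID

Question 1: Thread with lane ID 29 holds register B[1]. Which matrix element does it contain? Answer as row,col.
3,7

lane 29: g=7 (29/4), t=1 (29%4)
i=1: r=1*2+1+0=3, c=g=7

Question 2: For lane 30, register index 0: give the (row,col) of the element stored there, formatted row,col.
L=30⇒gr=30>>2=7, th=30&3=2
[0]⇒row 2·2+0+0=4  col gr=7

4,7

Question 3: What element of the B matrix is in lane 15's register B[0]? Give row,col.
L=15->gid=15>>2=3, tid=15&3=3
[0]->row 3·2+0+0=6  col gid=3

6,3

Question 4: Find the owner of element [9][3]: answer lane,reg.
c:3=>grp=3  r:9=>rB=1,tig=0,lo=1
L=3*4+0=12  i=1*2+1=3

12,3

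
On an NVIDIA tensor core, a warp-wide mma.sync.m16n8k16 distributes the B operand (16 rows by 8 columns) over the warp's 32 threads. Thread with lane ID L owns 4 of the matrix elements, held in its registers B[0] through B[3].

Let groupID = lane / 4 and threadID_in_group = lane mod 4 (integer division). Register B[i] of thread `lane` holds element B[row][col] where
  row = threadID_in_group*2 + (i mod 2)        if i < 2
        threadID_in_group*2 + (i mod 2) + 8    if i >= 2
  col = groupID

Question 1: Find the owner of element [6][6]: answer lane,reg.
c: 6->gid=6  r: 6->r8=0,tid=3,i&1=0
L=6*4+3=27  i=0*2+0=0

27,0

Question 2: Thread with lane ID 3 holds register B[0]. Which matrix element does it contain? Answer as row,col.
6,0

lane 3⇒3/4=0, 3 mod 4=3
i=0  r:2·3+0+0⇒6  c:0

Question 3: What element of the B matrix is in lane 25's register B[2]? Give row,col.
10,6

lane 25→25/4=6, 25 mod 4=1
i=2  r:2·1+0+8→10  c:6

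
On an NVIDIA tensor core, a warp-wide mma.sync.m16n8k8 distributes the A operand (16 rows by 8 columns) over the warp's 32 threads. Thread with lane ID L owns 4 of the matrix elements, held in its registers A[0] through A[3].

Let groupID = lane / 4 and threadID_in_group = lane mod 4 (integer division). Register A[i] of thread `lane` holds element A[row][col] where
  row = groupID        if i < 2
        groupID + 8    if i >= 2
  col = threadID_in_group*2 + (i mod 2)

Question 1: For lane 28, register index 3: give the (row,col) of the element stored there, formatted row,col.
15,1

lane 28: grp=7 (28/4), tig=0 (28%4)
i=3: r=7+8=15, c=0*2+1=1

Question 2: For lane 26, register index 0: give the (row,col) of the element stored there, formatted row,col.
6,4

26: gid=6,tid=2
[0] (6+0,2*2+0) = (6,4)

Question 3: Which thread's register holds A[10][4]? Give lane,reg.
r=10⇒gr=2,Rb=1  c=4⇒th=2,odd=0
L=2*4+2=10  i=1*2+0=2

10,2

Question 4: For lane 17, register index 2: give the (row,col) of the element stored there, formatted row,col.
17: G=4,T=1
[2] (4+8,1*2+0) = (12,2)

12,2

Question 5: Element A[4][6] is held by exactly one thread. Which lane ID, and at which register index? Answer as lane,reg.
r=4⇒gr=4,Rb=0  c=6⇒th=3,odd=0
L=4*4+3=19  i=0*2+0=0

19,0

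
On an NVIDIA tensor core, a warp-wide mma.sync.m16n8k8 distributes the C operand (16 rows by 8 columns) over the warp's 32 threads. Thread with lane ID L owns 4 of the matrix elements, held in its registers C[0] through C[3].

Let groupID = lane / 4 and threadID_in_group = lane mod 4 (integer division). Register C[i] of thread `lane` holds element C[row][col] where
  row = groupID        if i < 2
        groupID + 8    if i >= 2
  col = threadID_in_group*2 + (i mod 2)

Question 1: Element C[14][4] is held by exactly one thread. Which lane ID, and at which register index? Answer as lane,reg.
r=14→G=6,rhi=1  c=4→T=2,p=0
L=6*4+2=26  i=1*2+0=2

26,2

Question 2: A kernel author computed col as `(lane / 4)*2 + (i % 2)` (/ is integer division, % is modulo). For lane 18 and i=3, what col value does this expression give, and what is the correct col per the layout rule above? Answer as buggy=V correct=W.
`(lane / 4)*2 + (i % 2)`[18,3]⇒9
lane 18⇒18/4=4, 18 mod 4=2
i=3  r:4+8⇒12  c:2·2+1⇒5
col: 9 vs 5

buggy=9 correct=5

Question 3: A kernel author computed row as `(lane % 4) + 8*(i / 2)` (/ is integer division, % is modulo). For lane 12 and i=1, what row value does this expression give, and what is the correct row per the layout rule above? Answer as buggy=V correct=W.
`(lane % 4) + 8*(i / 2)`[12,1]->0
12: gid=3,tid=0
[1] (3+0,0*2+1) = (3,1)
row: 0 vs 3

buggy=0 correct=3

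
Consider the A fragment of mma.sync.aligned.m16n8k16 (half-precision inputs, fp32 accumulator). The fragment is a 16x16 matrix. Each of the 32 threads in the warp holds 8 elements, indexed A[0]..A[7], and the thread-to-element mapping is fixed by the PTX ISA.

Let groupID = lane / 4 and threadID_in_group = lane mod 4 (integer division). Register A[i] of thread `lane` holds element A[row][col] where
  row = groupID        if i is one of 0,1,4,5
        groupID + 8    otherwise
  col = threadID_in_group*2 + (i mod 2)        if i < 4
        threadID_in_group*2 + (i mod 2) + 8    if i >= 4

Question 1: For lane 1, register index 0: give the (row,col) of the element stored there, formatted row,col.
1: grp=0,tig=1
[0] (0+0,1*2+0+0) = (0,2)

0,2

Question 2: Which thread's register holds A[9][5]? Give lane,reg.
r=9⇒gr=1,Rb=1  c=5⇒Cb=0,th=2,odd=1
L=1*4+2=6  i=0*4+1*2+1=3

6,3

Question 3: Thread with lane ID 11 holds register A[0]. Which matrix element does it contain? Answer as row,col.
L=11⇒gr=11>>2=2, th=11&3=3
[0]⇒row 2+0=2  col 3·2+0+0=6

2,6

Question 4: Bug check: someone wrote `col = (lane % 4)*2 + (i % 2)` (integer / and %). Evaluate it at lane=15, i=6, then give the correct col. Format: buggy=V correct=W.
buggy=6 correct=14

`(lane % 4)*2 + (i % 2)`[15,6]=>6
lane 15=>15/4=3, 15 mod 4=3
i=6  r:3+8=>11  c:2·3+0+8=>14
col: 6 vs 14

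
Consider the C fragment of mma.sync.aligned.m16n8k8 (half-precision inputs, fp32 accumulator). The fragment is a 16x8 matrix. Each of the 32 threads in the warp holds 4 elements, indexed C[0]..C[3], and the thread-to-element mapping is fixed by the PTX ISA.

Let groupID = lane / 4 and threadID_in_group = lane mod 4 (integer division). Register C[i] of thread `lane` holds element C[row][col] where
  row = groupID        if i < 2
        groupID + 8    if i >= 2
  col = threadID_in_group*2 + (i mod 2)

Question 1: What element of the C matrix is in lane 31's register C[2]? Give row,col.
L=31->g=31>>2=7, t=31&3=3
[2]->row 7+8=15  col 3·2+0=6

15,6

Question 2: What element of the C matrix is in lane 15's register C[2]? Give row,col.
lane 15=>15/4=3, 15 mod 4=3
i=2  r:3+8=>11  c:2·3+0=>6

11,6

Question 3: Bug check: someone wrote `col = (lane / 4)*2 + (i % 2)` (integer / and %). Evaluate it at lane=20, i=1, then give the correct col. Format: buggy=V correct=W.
`(lane / 4)*2 + (i % 2)`[20,1]→11
lane 20: G=5 (20/4), T=0 (20%4)
i=1: r=5+0=5, c=0*2+1=1
col: 11 vs 1

buggy=11 correct=1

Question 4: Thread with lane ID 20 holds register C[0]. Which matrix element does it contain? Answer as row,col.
5,0

L=20=>grp=20>>2=5, tig=20&3=0
[0]=>row 5+0=5  col 0·2+0=0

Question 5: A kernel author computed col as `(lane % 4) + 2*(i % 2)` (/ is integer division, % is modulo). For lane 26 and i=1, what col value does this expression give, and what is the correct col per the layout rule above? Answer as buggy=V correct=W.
buggy=4 correct=5

`(lane % 4) + 2*(i % 2)`[26,1]->4
lane 26: gid=6 (26/4), tid=2 (26%4)
i=1: r=6+0=6, c=2*2+1=5
col: 4 vs 5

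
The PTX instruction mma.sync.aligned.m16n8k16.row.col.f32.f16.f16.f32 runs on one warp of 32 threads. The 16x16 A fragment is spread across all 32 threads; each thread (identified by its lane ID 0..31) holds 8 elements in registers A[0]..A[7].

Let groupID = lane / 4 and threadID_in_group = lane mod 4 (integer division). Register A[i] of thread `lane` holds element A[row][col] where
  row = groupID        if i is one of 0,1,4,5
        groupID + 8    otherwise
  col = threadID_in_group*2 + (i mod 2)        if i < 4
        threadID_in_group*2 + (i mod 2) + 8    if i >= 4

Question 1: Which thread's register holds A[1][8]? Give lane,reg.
4,4

r=1⇒gr=1,Rb=0  c=8⇒Cb=1,th=0,odd=0
L=1*4+0=4  i=1*4+0*2+0=4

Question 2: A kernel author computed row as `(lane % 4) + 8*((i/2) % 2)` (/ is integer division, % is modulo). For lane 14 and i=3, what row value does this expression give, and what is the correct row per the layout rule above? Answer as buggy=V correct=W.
buggy=10 correct=11

`(lane % 4) + 8*((i/2) % 2)`[14,3]->10
lane 14->14/4=3, 14 mod 4=2
i=3  r:3+8->11  c:2·2+1+0->5
row: 10 vs 11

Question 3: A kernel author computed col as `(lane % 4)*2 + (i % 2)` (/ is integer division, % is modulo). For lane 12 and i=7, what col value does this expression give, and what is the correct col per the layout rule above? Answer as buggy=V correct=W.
`(lane % 4)*2 + (i % 2)`[12,7]=>1
12: grp=3,tig=0
[7] (3+8,0*2+1+8) = (11,9)
col: 1 vs 9

buggy=1 correct=9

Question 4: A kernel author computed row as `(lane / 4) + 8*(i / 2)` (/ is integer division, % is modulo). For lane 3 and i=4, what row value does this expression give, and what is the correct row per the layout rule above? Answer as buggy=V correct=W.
buggy=16 correct=0

`(lane / 4) + 8*(i / 2)`[3,4]->16
3: gid=0,tid=3
[4] (0+0,3*2+0+8) = (0,14)
row: 16 vs 0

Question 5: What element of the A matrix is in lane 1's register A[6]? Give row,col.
8,10

L=1→G=1>>2=0, T=1&3=1
[6]→row 0+8=8  col 1·2+0+8=10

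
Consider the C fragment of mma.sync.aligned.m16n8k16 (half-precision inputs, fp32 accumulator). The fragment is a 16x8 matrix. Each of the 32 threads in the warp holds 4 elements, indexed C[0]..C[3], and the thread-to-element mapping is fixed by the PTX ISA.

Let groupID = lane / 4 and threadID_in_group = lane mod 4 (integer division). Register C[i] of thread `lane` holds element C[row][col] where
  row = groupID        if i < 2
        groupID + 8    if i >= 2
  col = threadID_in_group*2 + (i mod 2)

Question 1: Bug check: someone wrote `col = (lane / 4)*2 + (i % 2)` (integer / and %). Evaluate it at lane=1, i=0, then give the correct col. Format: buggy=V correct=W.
buggy=0 correct=2

`(lane / 4)*2 + (i % 2)`[1,0]=>0
L=1=>grp=1>>2=0, tig=1&3=1
[0]=>row 0+0=0  col 1·2+0=2
col: 0 vs 2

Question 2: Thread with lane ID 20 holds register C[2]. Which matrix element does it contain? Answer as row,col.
L=20⇒gr=20>>2=5, th=20&3=0
[2]⇒row 5+8=13  col 0·2+0=0

13,0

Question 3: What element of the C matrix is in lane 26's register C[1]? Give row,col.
6,5

lane 26: g=6 (26/4), t=2 (26%4)
i=1: r=6+0=6, c=2*2+1=5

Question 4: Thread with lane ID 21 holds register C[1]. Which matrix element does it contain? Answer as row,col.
lane 21: grp=5 (21/4), tig=1 (21%4)
i=1: r=5+0=5, c=1*2+1=3

5,3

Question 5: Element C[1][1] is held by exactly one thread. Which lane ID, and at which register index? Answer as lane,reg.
4,1

r=1->g=1,rb=0  c=1->t=0,b0=1
L=1*4+0=4  i=0*2+1=1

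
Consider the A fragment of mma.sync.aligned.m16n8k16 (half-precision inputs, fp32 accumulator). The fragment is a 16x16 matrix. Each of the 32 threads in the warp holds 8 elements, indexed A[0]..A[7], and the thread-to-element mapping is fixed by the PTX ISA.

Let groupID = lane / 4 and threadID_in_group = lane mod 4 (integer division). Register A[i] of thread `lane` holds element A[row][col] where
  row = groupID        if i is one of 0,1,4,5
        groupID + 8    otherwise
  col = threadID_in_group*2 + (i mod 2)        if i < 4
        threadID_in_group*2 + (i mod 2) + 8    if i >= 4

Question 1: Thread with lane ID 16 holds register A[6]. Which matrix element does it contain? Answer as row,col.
lane 16: gid=4 (16/4), tid=0 (16%4)
i=6: r=4+8=12, c=0*2+0+8=8

12,8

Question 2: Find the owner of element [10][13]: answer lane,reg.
10,7

r=10→G=2,rhi=1  c=13→chi=1,T=2,p=1
L=2*4+2=10  i=1*4+1*2+1=7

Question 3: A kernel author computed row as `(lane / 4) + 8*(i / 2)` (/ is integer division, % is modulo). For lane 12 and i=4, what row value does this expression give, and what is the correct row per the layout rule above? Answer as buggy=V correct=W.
buggy=19 correct=3

`(lane / 4) + 8*(i / 2)`[12,4]->19
L=12->gid=12>>2=3, tid=12&3=0
[4]->row 3+0=3  col 0·2+0+8=8
row: 19 vs 3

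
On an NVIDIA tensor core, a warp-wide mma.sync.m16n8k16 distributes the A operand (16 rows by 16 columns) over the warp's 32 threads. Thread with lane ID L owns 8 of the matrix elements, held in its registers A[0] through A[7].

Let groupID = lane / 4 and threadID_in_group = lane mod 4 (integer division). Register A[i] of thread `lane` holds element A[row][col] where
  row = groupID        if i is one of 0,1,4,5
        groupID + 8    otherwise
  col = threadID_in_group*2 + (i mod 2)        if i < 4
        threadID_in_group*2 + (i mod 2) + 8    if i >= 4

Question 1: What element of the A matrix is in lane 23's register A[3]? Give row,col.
13,7

lane 23->23/4=5, 23 mod 4=3
i=3  r:5+8->13  c:2·3+1+0->7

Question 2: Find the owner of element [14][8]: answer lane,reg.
r:14=>grp=6,rB=1  c:8=>cB=1,tig=0,lo=0
L=6*4+0=24  i=1*4+1*2+0=6

24,6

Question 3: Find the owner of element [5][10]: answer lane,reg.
r=5→G=5,rhi=0  c=10→chi=1,T=1,p=0
L=5*4+1=21  i=1*4+0*2+0=4

21,4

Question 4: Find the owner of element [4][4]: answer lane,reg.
r=4→G=4,rhi=0  c=4→chi=0,T=2,p=0
L=4*4+2=18  i=0*4+0*2+0=0

18,0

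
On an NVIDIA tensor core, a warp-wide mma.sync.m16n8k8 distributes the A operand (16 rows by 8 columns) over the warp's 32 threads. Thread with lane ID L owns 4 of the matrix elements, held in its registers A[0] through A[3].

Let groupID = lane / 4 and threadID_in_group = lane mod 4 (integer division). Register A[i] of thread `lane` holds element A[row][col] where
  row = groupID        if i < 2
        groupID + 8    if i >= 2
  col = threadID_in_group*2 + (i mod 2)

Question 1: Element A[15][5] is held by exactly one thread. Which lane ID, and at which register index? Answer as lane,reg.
r=15⇒gr=7,Rb=1  c=5⇒th=2,odd=1
L=7*4+2=30  i=1*2+1=3

30,3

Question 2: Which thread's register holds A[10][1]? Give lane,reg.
8,3

r=10⇒gr=2,Rb=1  c=1⇒th=0,odd=1
L=2*4+0=8  i=1*2+1=3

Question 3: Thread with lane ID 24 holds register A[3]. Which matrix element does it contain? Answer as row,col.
14,1

L=24->g=24>>2=6, t=24&3=0
[3]->row 6+8=14  col 0·2+1=1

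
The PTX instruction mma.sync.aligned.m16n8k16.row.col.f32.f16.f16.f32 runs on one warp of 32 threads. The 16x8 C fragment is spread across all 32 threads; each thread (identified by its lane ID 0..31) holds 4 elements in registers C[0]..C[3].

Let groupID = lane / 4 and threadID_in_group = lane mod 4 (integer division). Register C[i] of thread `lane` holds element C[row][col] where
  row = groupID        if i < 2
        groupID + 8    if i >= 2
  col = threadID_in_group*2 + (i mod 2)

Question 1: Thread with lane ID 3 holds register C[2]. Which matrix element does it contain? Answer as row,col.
3: g=0,t=3
[2] (0+8,3*2+0) = (8,6)

8,6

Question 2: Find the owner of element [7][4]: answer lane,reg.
30,0

r=7→G=7,rhi=0  c=4→T=2,p=0
L=7*4+2=30  i=0*2+0=0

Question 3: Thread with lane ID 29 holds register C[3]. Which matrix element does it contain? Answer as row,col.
L=29→G=29>>2=7, T=29&3=1
[3]→row 7+8=15  col 1·2+1=3

15,3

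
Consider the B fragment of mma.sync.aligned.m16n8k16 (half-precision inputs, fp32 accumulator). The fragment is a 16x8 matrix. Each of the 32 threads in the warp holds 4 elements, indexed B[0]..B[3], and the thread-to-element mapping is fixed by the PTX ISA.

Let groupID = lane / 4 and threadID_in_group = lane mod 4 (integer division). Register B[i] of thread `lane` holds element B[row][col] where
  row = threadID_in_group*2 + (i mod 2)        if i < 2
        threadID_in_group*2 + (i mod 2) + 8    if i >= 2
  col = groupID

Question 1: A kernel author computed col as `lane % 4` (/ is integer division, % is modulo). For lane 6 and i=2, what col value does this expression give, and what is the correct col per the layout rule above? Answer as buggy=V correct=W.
buggy=2 correct=1

`lane % 4`[6,2]=>2
L=6=>grp=6>>2=1, tig=6&3=2
[2]=>row 2·2+0+8=12  col grp=1
col: 2 vs 1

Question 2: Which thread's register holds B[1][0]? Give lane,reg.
0,1

c=0→G=0  r=1→rhi=0,T=0,p=1
L=0*4+0=0  i=0*2+1=1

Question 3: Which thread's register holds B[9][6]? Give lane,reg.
c=6->g=6  r=9->rb=1,t=0,b0=1
L=6*4+0=24  i=1*2+1=3

24,3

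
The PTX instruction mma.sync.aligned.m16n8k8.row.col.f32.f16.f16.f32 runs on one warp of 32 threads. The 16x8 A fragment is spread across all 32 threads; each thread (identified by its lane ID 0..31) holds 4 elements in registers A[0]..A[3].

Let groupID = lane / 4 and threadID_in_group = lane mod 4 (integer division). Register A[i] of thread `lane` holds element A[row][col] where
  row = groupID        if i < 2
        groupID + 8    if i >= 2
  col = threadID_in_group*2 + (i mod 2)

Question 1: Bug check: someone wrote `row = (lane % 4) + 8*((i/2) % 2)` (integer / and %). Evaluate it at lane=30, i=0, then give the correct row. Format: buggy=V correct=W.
buggy=2 correct=7

`(lane % 4) + 8*((i/2) % 2)`[30,0]->2
30: gid=7,tid=2
[0] (7+0,2*2+0) = (7,4)
row: 2 vs 7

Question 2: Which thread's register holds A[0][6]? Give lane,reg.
3,0

r=0->g=0,rb=0  c=6->t=3,b0=0
L=0*4+3=3  i=0*2+0=0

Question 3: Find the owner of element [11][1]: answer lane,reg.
r=11->g=3,rb=1  c=1->t=0,b0=1
L=3*4+0=12  i=1*2+1=3

12,3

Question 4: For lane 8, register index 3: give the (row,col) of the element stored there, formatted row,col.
8: gid=2,tid=0
[3] (2+8,0*2+1) = (10,1)

10,1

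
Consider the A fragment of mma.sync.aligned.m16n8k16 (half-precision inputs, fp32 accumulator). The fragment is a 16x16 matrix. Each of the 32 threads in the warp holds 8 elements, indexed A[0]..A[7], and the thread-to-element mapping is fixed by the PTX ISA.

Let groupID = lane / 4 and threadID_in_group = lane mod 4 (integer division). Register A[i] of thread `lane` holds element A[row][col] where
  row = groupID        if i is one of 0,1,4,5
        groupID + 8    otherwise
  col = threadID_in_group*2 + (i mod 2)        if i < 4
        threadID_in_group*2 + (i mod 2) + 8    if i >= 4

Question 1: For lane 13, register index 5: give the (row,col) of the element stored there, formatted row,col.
L=13=>grp=13>>2=3, tig=13&3=1
[5]=>row 3+0=3  col 1·2+1+8=11

3,11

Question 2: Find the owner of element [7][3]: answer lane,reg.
29,1

r=7→G=7,rhi=0  c=3→chi=0,T=1,p=1
L=7*4+1=29  i=0*4+0*2+1=1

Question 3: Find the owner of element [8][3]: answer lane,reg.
1,3

r=8->g=0,rb=1  c=3->cb=0,t=1,b0=1
L=0*4+1=1  i=0*4+1*2+1=3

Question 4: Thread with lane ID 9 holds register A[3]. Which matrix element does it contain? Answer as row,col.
10,3

lane 9→9/4=2, 9 mod 4=1
i=3  r:2+8→10  c:2·1+1+0→3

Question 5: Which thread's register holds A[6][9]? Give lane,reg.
r=6⇒gr=6,Rb=0  c=9⇒Cb=1,th=0,odd=1
L=6*4+0=24  i=1*4+0*2+1=5

24,5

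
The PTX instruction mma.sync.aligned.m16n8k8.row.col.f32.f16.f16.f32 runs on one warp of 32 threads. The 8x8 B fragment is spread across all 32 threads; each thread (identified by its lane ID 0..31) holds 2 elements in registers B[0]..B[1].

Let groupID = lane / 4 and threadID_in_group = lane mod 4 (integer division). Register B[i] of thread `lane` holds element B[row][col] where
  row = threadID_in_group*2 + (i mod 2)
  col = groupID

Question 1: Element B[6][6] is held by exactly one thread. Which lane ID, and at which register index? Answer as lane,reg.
c=6⇒gr=6  r=6⇒th=3,odd=0
L=6*4+3=27  i=0=0

27,0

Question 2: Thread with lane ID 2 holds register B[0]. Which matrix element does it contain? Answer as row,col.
2: g=0,t=2
[0] (2*2+0,0) = (4,0)

4,0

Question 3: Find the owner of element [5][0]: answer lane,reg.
2,1

c=0→G=0  r=5→T=2,p=1
L=0*4+2=2  i=1=1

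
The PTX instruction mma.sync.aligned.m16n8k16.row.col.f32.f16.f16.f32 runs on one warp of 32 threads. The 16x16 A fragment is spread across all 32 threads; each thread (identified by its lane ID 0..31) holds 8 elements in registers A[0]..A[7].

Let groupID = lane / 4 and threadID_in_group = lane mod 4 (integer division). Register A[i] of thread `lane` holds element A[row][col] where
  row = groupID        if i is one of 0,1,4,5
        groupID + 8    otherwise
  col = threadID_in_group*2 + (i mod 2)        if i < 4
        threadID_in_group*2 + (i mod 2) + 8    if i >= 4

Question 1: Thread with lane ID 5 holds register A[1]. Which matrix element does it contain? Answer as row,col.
lane 5->5/4=1, 5 mod 4=1
i=1  r:1+0->1  c:2·1+1+0->3

1,3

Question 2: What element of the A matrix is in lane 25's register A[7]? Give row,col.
14,11

L=25->gid=25>>2=6, tid=25&3=1
[7]->row 6+8=14  col 1·2+1+8=11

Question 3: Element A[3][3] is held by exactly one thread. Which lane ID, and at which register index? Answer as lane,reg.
13,1

r:3=>grp=3,rB=0  c:3=>cB=0,tig=1,lo=1
L=3*4+1=13  i=0*4+0*2+1=1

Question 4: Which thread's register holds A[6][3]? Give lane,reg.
r=6->g=6,rb=0  c=3->cb=0,t=1,b0=1
L=6*4+1=25  i=0*4+0*2+1=1

25,1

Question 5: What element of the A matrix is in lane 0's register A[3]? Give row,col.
8,1

lane 0: grp=0 (0/4), tig=0 (0%4)
i=3: r=0+8=8, c=0*2+1+0=1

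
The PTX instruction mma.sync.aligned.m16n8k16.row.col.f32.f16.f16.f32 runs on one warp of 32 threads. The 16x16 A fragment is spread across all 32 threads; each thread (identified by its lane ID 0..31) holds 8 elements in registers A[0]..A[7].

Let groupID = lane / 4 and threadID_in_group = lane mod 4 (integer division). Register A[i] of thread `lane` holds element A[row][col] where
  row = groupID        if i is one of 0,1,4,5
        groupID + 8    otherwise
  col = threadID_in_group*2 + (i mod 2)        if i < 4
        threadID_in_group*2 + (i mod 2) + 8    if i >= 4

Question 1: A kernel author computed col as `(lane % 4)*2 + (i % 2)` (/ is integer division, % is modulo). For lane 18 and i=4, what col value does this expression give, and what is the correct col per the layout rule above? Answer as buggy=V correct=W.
buggy=4 correct=12

`(lane % 4)*2 + (i % 2)`[18,4]⇒4
lane 18: gr=4 (18/4), th=2 (18%4)
i=4: r=4+0=4, c=2*2+0+8=12
col: 4 vs 12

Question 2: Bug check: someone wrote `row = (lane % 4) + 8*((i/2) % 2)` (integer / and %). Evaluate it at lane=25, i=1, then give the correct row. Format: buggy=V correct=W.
`(lane % 4) + 8*((i/2) % 2)`[25,1]->1
lane 25: g=6 (25/4), t=1 (25%4)
i=1: r=6+0=6, c=1*2+1+0=3
row: 1 vs 6

buggy=1 correct=6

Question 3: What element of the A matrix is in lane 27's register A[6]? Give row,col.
L=27->g=27>>2=6, t=27&3=3
[6]->row 6+8=14  col 3·2+0+8=14

14,14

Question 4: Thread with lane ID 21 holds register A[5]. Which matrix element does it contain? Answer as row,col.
5,11

lane 21=>21/4=5, 21 mod 4=1
i=5  r:5+0=>5  c:2·1+1+8=>11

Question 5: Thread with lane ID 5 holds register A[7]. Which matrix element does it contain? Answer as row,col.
lane 5→5/4=1, 5 mod 4=1
i=7  r:1+8→9  c:2·1+1+8→11

9,11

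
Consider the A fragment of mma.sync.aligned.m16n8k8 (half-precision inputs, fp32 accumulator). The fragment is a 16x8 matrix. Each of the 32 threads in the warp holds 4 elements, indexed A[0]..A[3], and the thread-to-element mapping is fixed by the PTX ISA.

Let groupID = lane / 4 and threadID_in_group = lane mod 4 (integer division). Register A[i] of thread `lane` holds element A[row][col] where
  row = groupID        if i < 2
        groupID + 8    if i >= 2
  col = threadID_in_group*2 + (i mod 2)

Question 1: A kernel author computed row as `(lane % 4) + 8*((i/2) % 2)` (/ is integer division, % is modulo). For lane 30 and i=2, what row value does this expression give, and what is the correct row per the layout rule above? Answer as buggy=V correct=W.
`(lane % 4) + 8*((i/2) % 2)`[30,2]->10
30: g=7,t=2
[2] (7+8,2*2+0) = (15,4)
row: 10 vs 15

buggy=10 correct=15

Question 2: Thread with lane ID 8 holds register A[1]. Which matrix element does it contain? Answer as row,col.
8: g=2,t=0
[1] (2+0,0*2+1) = (2,1)

2,1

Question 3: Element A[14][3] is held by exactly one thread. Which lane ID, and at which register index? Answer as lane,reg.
25,3

r=14⇒gr=6,Rb=1  c=3⇒th=1,odd=1
L=6*4+1=25  i=1*2+1=3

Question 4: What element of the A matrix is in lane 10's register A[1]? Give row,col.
lane 10->10/4=2, 10 mod 4=2
i=1  r:2+0->2  c:2·2+1->5

2,5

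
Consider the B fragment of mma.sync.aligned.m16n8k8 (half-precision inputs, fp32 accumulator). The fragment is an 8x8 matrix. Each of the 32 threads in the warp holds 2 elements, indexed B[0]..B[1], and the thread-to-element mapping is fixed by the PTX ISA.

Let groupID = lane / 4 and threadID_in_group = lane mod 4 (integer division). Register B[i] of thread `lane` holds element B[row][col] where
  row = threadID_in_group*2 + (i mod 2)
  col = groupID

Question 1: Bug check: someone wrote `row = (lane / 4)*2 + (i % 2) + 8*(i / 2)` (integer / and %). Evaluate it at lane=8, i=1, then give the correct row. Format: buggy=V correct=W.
`(lane / 4)*2 + (i % 2) + 8*(i / 2)`[8,1]⇒5
L=8⇒gr=8>>2=2, th=8&3=0
[1]⇒row 0·2+1=1  col gr=2
row: 5 vs 1

buggy=5 correct=1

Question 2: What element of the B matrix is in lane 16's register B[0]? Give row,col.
L=16->gid=16>>2=4, tid=16&3=0
[0]->row 0·2+0=0  col gid=4

0,4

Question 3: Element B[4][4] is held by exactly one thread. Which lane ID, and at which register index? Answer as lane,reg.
c=4->g=4  r=4->t=2,b0=0
L=4*4+2=18  i=0=0

18,0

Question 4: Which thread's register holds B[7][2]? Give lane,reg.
11,1

c=2⇒gr=2  r=7⇒th=3,odd=1
L=2*4+3=11  i=1=1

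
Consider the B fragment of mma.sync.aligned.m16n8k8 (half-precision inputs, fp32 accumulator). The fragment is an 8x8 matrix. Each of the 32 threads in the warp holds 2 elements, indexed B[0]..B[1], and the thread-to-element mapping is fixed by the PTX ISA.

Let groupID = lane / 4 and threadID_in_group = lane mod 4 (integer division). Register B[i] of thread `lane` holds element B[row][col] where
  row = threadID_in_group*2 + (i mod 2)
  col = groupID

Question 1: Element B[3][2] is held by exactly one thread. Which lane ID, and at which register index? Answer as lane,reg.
9,1

c:2=>grp=2  r:3=>tig=1,lo=1
L=2*4+1=9  i=1=1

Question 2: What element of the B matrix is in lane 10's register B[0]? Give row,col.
L=10⇒gr=10>>2=2, th=10&3=2
[0]⇒row 2·2+0=4  col gr=2

4,2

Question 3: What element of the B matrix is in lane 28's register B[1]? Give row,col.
lane 28: gid=7 (28/4), tid=0 (28%4)
i=1: r=0*2+1=1, c=gid=7

1,7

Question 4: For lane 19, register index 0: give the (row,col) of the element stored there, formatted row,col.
6,4

lane 19: grp=4 (19/4), tig=3 (19%4)
i=0: r=3*2+0=6, c=grp=4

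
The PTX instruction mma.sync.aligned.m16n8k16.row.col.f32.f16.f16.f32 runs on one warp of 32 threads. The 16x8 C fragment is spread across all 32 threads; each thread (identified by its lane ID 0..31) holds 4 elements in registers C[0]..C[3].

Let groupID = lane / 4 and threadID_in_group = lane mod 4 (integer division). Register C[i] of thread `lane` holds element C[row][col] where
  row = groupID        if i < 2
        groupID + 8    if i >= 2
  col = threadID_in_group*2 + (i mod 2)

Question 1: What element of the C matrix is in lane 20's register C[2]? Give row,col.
20: grp=5,tig=0
[2] (5+8,0*2+0) = (13,0)

13,0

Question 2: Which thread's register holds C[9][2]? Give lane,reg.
5,2

r=9→G=1,rhi=1  c=2→T=1,p=0
L=1*4+1=5  i=1*2+0=2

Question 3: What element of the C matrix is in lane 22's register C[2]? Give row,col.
lane 22->22/4=5, 22 mod 4=2
i=2  r:5+8->13  c:2·2+0->4

13,4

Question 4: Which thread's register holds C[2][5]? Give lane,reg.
r:2=>grp=2,rB=0  c:5=>tig=2,lo=1
L=2*4+2=10  i=0*2+1=1

10,1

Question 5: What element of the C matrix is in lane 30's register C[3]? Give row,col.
30: G=7,T=2
[3] (7+8,2*2+1) = (15,5)

15,5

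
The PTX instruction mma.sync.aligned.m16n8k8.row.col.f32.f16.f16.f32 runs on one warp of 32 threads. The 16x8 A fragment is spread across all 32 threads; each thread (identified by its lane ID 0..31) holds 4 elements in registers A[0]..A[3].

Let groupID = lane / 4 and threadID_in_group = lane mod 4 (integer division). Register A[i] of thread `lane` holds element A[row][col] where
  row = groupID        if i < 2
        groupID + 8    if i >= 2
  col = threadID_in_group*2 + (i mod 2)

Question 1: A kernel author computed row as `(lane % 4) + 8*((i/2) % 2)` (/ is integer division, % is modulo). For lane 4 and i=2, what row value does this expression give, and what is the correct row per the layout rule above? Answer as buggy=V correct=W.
`(lane % 4) + 8*((i/2) % 2)`[4,2]=>8
lane 4=>4/4=1, 4 mod 4=0
i=2  r:1+8=>9  c:2·0+0=>0
row: 8 vs 9

buggy=8 correct=9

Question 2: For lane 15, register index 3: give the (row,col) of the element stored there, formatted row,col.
11,7

lane 15→15/4=3, 15 mod 4=3
i=3  r:3+8→11  c:2·3+1→7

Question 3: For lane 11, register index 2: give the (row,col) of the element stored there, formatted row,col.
lane 11: G=2 (11/4), T=3 (11%4)
i=2: r=2+8=10, c=3*2+0=6

10,6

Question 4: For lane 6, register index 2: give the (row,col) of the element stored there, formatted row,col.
9,4

lane 6=>6/4=1, 6 mod 4=2
i=2  r:1+8=>9  c:2·2+0=>4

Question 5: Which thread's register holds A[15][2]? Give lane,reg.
29,2

r:15=>grp=7,rB=1  c:2=>tig=1,lo=0
L=7*4+1=29  i=1*2+0=2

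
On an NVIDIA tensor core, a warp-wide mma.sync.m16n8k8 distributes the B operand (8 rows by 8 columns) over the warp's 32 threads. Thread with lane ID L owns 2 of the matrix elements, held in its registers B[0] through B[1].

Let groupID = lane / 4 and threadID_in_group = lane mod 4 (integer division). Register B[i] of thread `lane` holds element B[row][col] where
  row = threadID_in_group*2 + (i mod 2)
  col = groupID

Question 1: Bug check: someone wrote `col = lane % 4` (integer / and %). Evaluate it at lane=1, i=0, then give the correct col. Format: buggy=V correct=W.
buggy=1 correct=0

`lane % 4`[1,0]->1
lane 1: g=0 (1/4), t=1 (1%4)
i=0: r=1*2+0=2, c=g=0
col: 1 vs 0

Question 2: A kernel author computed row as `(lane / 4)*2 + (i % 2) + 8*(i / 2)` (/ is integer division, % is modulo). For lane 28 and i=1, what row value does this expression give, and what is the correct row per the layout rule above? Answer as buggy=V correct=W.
buggy=15 correct=1

`(lane / 4)*2 + (i % 2) + 8*(i / 2)`[28,1]→15
lane 28→28/4=7, 28 mod 4=0
i=1  r:2·0+1→1  c:7
row: 15 vs 1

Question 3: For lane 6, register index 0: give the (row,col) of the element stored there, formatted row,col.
lane 6⇒6/4=1, 6 mod 4=2
i=0  r:2·2+0⇒4  c:1

4,1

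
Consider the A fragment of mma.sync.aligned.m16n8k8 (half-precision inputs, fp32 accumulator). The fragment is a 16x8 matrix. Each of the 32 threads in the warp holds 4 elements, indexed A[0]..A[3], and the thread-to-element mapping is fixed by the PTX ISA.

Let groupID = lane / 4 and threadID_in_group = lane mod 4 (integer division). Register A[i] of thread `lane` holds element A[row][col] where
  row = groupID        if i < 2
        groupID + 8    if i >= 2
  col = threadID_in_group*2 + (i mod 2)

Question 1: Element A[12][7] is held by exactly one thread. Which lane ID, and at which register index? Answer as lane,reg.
19,3

r: 12->gid=4,r8=1  c: 7->tid=3,i&1=1
L=4*4+3=19  i=1*2+1=3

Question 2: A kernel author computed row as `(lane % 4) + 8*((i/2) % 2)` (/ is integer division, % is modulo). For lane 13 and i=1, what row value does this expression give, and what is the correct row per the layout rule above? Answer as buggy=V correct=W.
`(lane % 4) + 8*((i/2) % 2)`[13,1]→1
13: G=3,T=1
[1] (3+0,1*2+1) = (3,3)
row: 1 vs 3

buggy=1 correct=3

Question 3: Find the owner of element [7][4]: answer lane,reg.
r=7->g=7,rb=0  c=4->t=2,b0=0
L=7*4+2=30  i=0*2+0=0

30,0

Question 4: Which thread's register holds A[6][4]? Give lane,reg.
26,0

r: 6->gid=6,r8=0  c: 4->tid=2,i&1=0
L=6*4+2=26  i=0*2+0=0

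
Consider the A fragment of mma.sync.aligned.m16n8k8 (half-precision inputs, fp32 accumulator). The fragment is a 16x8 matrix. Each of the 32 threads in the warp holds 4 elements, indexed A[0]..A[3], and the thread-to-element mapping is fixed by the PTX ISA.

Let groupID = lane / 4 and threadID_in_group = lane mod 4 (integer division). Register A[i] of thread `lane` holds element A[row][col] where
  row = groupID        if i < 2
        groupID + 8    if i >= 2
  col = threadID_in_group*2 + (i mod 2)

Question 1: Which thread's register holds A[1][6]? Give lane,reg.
7,0

r=1⇒gr=1,Rb=0  c=6⇒th=3,odd=0
L=1*4+3=7  i=0*2+0=0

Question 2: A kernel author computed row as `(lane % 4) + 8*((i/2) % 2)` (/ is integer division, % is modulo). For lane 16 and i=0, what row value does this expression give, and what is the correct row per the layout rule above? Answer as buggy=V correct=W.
buggy=0 correct=4

`(lane % 4) + 8*((i/2) % 2)`[16,0]->0
16: g=4,t=0
[0] (4+0,0*2+0) = (4,0)
row: 0 vs 4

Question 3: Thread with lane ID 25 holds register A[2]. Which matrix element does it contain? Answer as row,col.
L=25=>grp=25>>2=6, tig=25&3=1
[2]=>row 6+8=14  col 1·2+0=2

14,2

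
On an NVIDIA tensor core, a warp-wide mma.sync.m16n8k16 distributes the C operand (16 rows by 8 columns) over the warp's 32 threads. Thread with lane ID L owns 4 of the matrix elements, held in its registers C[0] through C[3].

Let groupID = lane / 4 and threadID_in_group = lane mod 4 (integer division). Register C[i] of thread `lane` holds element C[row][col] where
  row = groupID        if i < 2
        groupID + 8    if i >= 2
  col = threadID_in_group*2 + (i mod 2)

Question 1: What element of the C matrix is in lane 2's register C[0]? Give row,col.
lane 2⇒2/4=0, 2 mod 4=2
i=0  r:0+0⇒0  c:2·2+0⇒4

0,4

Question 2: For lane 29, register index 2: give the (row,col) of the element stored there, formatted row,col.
15,2

L=29->gid=29>>2=7, tid=29&3=1
[2]->row 7+8=15  col 1·2+0=2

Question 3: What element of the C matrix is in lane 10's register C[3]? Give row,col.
L=10->g=10>>2=2, t=10&3=2
[3]->row 2+8=10  col 2·2+1=5

10,5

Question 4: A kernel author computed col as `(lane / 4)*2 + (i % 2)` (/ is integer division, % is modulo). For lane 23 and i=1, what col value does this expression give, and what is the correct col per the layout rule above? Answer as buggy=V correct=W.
buggy=11 correct=7

`(lane / 4)*2 + (i % 2)`[23,1]⇒11
lane 23⇒23/4=5, 23 mod 4=3
i=1  r:5+0⇒5  c:2·3+1⇒7
col: 11 vs 7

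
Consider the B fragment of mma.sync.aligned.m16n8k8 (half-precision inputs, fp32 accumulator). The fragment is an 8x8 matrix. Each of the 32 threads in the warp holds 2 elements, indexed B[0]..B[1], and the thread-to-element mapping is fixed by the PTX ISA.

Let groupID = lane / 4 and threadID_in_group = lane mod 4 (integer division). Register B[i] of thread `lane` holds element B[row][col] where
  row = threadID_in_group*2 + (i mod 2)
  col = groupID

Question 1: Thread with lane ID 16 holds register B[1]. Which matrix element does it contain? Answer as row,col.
lane 16: g=4 (16/4), t=0 (16%4)
i=1: r=0*2+1=1, c=g=4

1,4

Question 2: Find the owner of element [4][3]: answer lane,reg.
14,0

c=3→G=3  r=4→T=2,p=0
L=3*4+2=14  i=0=0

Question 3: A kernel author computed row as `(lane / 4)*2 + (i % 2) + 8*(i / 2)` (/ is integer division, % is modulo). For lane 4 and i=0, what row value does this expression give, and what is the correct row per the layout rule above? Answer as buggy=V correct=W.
`(lane / 4)*2 + (i % 2) + 8*(i / 2)`[4,0]⇒2
lane 4: gr=1 (4/4), th=0 (4%4)
i=0: r=0*2+0=0, c=gr=1
row: 2 vs 0

buggy=2 correct=0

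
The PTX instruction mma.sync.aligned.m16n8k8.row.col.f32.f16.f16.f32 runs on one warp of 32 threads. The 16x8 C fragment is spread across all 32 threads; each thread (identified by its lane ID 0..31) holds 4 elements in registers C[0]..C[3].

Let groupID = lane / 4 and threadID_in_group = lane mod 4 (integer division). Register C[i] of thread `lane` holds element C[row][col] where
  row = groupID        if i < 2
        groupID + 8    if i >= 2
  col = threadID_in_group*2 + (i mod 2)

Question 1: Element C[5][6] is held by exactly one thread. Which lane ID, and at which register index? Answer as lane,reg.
r=5→G=5,rhi=0  c=6→T=3,p=0
L=5*4+3=23  i=0*2+0=0

23,0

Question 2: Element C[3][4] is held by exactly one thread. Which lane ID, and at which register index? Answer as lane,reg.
14,0

r: 3->gid=3,r8=0  c: 4->tid=2,i&1=0
L=3*4+2=14  i=0*2+0=0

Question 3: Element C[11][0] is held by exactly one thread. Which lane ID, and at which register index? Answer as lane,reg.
r: 11->gid=3,r8=1  c: 0->tid=0,i&1=0
L=3*4+0=12  i=1*2+0=2

12,2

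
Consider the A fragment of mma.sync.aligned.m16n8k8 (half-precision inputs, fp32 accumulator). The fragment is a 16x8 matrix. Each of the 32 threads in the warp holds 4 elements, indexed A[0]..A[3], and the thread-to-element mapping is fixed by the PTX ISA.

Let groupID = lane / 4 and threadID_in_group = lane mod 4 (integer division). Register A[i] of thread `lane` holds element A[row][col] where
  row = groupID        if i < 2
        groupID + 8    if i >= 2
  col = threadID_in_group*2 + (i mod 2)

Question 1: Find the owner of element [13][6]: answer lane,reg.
23,2

r=13⇒gr=5,Rb=1  c=6⇒th=3,odd=0
L=5*4+3=23  i=1*2+0=2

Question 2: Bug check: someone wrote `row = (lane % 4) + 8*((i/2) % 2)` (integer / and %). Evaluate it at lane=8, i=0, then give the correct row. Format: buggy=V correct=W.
buggy=0 correct=2

`(lane % 4) + 8*((i/2) % 2)`[8,0]⇒0
L=8⇒gr=8>>2=2, th=8&3=0
[0]⇒row 2+0=2  col 0·2+0=0
row: 0 vs 2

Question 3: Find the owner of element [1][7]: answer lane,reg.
r: 1->gid=1,r8=0  c: 7->tid=3,i&1=1
L=1*4+3=7  i=0*2+1=1

7,1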